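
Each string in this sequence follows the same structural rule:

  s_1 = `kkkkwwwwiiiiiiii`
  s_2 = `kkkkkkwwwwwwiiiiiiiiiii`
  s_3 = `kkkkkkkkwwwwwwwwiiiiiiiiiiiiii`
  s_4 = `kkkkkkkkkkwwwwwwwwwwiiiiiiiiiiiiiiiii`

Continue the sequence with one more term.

kkkkkkkkkkkkwwwwwwwwwwwwiiiiiiiiiiiiiiiiiiii

Term n consists of 2n k's, followed by 2n w's, followed by 3n+2 i's, where the shown terms are n = 2, 3, 4, 5.
At n = 6 the blocks have lengths 12, 12, 20.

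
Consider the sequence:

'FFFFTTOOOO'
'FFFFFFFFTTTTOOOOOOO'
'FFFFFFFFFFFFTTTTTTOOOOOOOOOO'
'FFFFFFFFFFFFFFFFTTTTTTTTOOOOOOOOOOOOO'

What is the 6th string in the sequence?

FFFFFFFFFFFFFFFFFFFFFFFFTTTTTTTTTTTTOOOOOOOOOOOOOOOOOOO

Reading off run lengths: F runs 4, 8, 12, 16; T runs 2, 4, 6, 8; O runs 4, 7, 10, 13 — each is linear in n (n = 1, 2, …).
At n = 6 the blocks have lengths 24, 12, 19.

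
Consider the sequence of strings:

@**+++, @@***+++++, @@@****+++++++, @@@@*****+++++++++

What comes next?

@@@@@******+++++++++++

Each string has the form @^{n-1} *^{n} +^{2n-1}, where the shown terms are n = 2, 3, 4, 5.
Setting n = 6 gives 5, 6, 11 characters in each block.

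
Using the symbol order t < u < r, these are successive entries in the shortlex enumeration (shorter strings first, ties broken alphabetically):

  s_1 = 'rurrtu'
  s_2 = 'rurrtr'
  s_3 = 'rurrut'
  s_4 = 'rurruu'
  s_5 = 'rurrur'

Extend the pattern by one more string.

Treat rurrur as a base-3 numeral over the given alphabet and add one, carrying through any trailing r's.

rurrrt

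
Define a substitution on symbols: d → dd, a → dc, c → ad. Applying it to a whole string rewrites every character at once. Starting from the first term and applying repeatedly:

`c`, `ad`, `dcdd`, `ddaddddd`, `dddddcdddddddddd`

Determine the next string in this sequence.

ddddddddddaddddddddddddddddddddd

Applying the rule to each of the 16 symbols of dddddcdddddddddd gives the pieces dd dd dd dd dd ad dd dd dd dd dd dd dd dd dd dd, which concatenate to the answer.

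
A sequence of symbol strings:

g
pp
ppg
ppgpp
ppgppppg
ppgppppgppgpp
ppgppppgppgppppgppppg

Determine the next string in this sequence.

ppgppppgppgppppgppppgppgppppgppgpp

This is a Fibonacci-style word recurrence s(k) = s(k−1)·s(k−2): e.g. pp·g = ppg.
So term 8 is ppgppppgppgppppgppppg·ppgppppgppgpp.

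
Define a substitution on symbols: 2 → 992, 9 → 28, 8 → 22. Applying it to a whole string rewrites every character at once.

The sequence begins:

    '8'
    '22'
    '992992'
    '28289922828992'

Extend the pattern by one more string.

Rewriting the 14 symbols of 28289922828992 one by one yields 992 22 992 22 28 28 992 992 22 992 22 28 28 992; concatenated:

9922299222282899299222992222828992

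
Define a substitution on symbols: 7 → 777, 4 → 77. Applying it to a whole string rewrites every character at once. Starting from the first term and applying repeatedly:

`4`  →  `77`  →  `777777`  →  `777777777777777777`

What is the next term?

777777777777777777777777777777777777777777777777777777

Replace each of the 18 characters of 777777777777777777 in place — 777 777 777 777 777 777 777 777 777 777 777 777 777 777 777 777 777 777 — and concatenate.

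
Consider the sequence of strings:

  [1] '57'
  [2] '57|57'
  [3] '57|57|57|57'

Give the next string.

Each string is two copies of the previous one joined by '|'.
Doubling 57|57|57|57 with '|' between the halves:

57|57|57|57|57|57|57|57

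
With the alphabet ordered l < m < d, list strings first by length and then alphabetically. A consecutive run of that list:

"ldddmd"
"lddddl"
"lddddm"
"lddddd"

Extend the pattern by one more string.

The successor of lddddd increments the rightmost position that isn't already d and resets every position after it to l.

mlllll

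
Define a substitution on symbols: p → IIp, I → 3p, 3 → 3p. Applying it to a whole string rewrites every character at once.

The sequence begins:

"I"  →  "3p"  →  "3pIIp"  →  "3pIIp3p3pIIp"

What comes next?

Rewriting each symbol of 3pIIp3p3pIIp: 3→3p, p→IIp, I→3p, I→3p, p→IIp, 3→3p, p→IIp, 3→3p, p→IIp, I→3p, I→3p, p→IIp, which concatenates to 3p IIp 3p 3p IIp 3p IIp 3p IIp 3p 3p IIp.

3pIIp3p3pIIp3pIIp3pIIp3p3pIIp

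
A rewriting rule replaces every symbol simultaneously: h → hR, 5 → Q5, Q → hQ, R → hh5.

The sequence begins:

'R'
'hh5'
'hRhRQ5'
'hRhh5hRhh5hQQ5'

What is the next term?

Rewriting the 14 symbols of hRhh5hRhh5hQQ5 one by one yields hR hh5 hR hR Q5 hR hh5 hR hR Q5 hR hQ hQ Q5; concatenated:

hRhh5hRhRQ5hRhh5hRhRQ5hRhQhQQ5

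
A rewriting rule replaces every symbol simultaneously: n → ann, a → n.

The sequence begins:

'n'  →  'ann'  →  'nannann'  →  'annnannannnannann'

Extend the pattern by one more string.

Replace each of the 17 characters of annnannannnannann in place — n ann ann ann n ann ann n ann ann ann n ann ann n ann ann — and concatenate.

nannannannnannannnannannannnannannnannann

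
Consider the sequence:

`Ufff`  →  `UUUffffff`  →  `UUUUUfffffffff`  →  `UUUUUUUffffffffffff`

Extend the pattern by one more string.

Each string has the form U^{2n-1} f^{3n} (n = 1, 2, …).
At n = 5 the blocks have lengths 9, 15.

UUUUUUUUUfffffffffffffff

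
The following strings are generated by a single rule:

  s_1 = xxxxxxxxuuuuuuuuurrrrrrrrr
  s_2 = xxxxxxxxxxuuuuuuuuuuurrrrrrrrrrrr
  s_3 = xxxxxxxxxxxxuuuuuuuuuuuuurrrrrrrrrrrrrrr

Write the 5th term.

The n-th term is 2n+2 x's then 2n+3 u's then 3n r's, where the shown terms are n = 3, 4, 5.
At n = 7 the blocks have lengths 16, 17, 21.

xxxxxxxxxxxxxxxxuuuuuuuuuuuuuuuuurrrrrrrrrrrrrrrrrrrrr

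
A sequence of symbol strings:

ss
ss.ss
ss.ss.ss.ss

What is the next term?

Every step duplicates the string with '.' between the halves.
So the next term is two copies of ss.ss.ss.ss with '.' between the halves.

ss.ss.ss.ss.ss.ss.ss.ss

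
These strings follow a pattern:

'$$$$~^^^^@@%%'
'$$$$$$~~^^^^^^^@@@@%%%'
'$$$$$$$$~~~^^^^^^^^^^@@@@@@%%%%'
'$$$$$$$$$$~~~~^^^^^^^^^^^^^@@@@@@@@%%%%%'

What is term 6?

The n-th term is 2n+2 $'s then n ~'s then 3n+1 ^'s then 2n @'s then n+1 %'s (n = 1, 2, …).
Setting n = 6 gives 14, 6, 19, 12, 7 characters in each block.

$$$$$$$$$$$$$$~~~~~~^^^^^^^^^^^^^^^^^^^@@@@@@@@@@@@%%%%%%%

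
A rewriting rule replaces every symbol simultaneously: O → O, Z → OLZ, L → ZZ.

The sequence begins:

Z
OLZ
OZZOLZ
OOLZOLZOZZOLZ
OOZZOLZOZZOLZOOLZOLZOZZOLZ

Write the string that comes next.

Replace each of the 26 characters of OOZZOLZOZZOLZOOLZOLZOZZOLZ in place — O O OLZ OLZ O ZZ OLZ O OLZ OLZ O ZZ OLZ O O ZZ OLZ O ZZ OLZ O OLZ OLZ O ZZ OLZ — and concatenate.

OOOLZOLZOZZOLZOOLZOLZOZZOLZOOZZOLZOZZOLZOOLZOLZOZZOLZ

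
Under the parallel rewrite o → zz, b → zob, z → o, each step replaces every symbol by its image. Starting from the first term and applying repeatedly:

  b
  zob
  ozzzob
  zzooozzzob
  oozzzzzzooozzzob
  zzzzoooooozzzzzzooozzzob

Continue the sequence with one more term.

Rewriting the 24 symbols of zzzzoooooozzzzzzooozzzob one by one yields o o o o zz zz zz zz zz zz o o o o o o zz zz zz o o o zz zob; concatenated:

oooozzzzzzzzzzzzoooooozzzzzzooozzzob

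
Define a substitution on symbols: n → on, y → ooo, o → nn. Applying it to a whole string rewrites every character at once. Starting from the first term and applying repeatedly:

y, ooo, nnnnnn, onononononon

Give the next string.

nnonnnonnnonnnonnnonnnon

Rewriting each symbol of onononononon: o→nn, n→on, o→nn, n→on, o→nn, n→on, o→nn, n→on, o→nn, n→on, o→nn, n→on, which concatenates to nn on nn on nn on nn on nn on nn on.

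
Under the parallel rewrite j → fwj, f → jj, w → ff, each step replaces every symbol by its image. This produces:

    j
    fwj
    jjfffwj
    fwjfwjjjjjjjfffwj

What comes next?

jjfffwjjjfffwjfwjfwjfwjfwjfwjfwjjjjjjjfffwj

Applying the rule to each of the 17 symbols of fwjfwjjjjjjjfffwj gives the pieces jj ff fwj jj ff fwj fwj fwj fwj fwj fwj fwj jj jj jj ff fwj, which concatenate to the answer.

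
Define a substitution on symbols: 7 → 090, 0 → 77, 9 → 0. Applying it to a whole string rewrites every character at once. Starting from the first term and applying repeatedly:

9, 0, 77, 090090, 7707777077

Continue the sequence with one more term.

0900907709009009009077090090

Apply φ to 7707777077 symbol by symbol: 7→090, 7→090, 0→77, 7→090, 7→090, 7→090, 7→090, 0→77, 7→090, 7→090; joined: 090 090 77 090 090 090 090 77 090 090.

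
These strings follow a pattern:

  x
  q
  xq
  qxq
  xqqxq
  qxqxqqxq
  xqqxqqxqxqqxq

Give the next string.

This is a Fibonacci-style word recurrence s(k) = s(k−2)·s(k−1): e.g. x·q = xq.
The next term joins qxqxqqxq and xqqxqqxqxqqxq.

qxqxqqxqxqqxqqxqxqqxq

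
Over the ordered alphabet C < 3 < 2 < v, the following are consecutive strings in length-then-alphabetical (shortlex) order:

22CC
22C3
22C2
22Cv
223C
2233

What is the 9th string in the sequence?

222C

Continuing the enumeration 3 steps past 2233: 2233 → 2232 → 223v → (answer).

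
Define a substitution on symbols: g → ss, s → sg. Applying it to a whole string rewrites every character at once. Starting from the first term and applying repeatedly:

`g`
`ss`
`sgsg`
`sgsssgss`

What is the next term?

sgsssgsgsgsssgsg

Expanding sgsssgss: s→sg, g→ss, s→sg, s→sg, s→sg, g→ss, s→sg, s→sg. Concatenated: sg ss sg sg sg ss sg sg.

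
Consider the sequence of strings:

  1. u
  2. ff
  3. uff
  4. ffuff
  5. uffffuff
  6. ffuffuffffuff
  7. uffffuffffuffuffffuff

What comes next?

ffuffuffffuffuffffuffffuffuffffuff

This is a Fibonacci-style word recurrence s(k) = s(k−2)·s(k−1): e.g. u·ff = uff.
The next term joins ffuffuffffuff and uffffuffffuffuffffuff.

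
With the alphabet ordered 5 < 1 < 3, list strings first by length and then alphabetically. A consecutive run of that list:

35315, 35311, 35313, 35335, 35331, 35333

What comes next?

Treat 35333 as a base-3 numeral over the given alphabet and add one, carrying through any trailing 3's.

31555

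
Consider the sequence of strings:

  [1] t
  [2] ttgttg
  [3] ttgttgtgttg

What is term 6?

Every step adds tgttg to the end: s(k+1) = s(k)·tgttg.
From ttgttgtgttg, 3 further steps: ttgttgtgttg → ttgttgtgttgtgttg → ttgttgtgttgtgttgtgttg → (answer).

ttgttgtgttgtgttgtgttgtgttg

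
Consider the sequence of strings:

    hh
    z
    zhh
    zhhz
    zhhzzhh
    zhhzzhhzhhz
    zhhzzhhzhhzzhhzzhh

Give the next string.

This is a Fibonacci-style word recurrence s(k) = s(k−1)·s(k−2): e.g. z·hh = zhh.
Continuing: zhhzzhhzhhzzhhzzhh · zhhzzhhzhhz gives term 8.

zhhzzhhzhhzzhhzzhhzhhzzhhzhhz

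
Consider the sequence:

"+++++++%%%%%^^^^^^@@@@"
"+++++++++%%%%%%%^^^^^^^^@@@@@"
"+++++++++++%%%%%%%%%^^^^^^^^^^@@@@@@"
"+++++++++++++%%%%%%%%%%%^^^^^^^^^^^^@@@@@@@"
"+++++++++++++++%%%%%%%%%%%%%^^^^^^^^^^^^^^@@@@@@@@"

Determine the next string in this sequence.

+++++++++++++++++%%%%%%%%%%%%%%%^^^^^^^^^^^^^^^^@@@@@@@@@

The n-th term is 2n+1 +'s then 2n-1 %'s then 2n ^'s then n+1 @'s, where the shown terms are n = 3, 4, 5, 6, 7.
At n = 8 the blocks have lengths 17, 15, 16, 9.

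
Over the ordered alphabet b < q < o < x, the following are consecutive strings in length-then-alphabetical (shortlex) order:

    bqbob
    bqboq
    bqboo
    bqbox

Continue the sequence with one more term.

Find the rightmost character of bqbox below x, bump it to the next letter, and reset everything to its right to b.

bqbxb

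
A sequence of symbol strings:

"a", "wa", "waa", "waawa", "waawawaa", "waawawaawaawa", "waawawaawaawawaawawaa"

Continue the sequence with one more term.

waawawaawaawawaawawaawaawawaawaawa

Each term (from the third on) is the previous term followed by the one before it: term 3 = wa·a = waa.
Continuing: waawawaawaawawaawawaa · waawawaawaawa gives term 8.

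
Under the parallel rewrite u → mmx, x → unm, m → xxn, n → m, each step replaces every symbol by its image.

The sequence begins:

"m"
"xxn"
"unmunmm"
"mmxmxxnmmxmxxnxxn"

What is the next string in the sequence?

Applying the rule to each of the 17 symbols of mmxmxxnmmxmxxnxxn gives the pieces xxn xxn unm xxn unm unm m xxn xxn unm xxn unm unm m unm unm m, which concatenate to the answer.

xxnxxnunmxxnunmunmmxxnxxnunmxxnunmunmmunmunmm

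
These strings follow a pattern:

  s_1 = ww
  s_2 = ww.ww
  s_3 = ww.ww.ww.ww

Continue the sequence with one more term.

Each string is two copies of the previous one joined by '.'.
One more doubling of ww.ww.ww.ww gives the answer.

ww.ww.ww.ww.ww.ww.ww.ww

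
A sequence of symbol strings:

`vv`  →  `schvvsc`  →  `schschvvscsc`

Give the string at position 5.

schschschschvvscscscsc

Each term wraps the previous one in sch on the left and sc on the right.
From schschvvscsc, 2 further steps: schschvvscsc → schschschvvscscsc → (answer).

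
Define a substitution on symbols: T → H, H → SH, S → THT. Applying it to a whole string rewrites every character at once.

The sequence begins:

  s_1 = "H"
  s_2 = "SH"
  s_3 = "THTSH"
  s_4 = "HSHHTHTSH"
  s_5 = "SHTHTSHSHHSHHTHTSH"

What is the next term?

THTSHHSHHTHTSHTHTSHSHTHTSHSHHSHHTHTSH

Applying the rule to each of the 18 symbols of SHTHTSHSHHSHHTHTSH gives the pieces THT SH H SH H THT SH THT SH SH THT SH SH H SH H THT SH, which concatenate to the answer.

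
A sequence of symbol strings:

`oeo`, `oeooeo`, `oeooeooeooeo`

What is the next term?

oeooeooeooeooeooeooeooeo

Each string is two copies of the previous one concatenated.
So the next term is two copies of oeooeooeooeo.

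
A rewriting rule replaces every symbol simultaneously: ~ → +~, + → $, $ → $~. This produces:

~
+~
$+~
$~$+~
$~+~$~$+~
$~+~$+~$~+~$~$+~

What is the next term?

Replace each of the 16 characters of $~+~$+~$~+~$~$+~ in place — $~ +~ $ +~ $~ $ +~ $~ +~ $ +~ $~ +~ $~ $ +~ — and concatenate.

$~+~$+~$~$+~$~+~$+~$~+~$~$+~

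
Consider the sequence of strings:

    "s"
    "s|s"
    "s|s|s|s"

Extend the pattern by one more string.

Every step duplicates the string with '|' between the halves.
Doubling s|s|s|s with '|' between the halves:

s|s|s|s|s|s|s|s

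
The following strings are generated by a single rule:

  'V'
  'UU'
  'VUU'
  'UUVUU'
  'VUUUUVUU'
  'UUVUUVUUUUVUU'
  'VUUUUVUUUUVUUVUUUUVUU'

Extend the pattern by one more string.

UUVUUVUUUUVUUVUUUUVUUUUVUUVUUUUVUU

Each term (from the third on) is the two preceding terms concatenated in order: term 3 = V·UU = VUU.
So term 8 is UUVUUVUUUUVUU·VUUUUVUUUUVUUVUUUUVUU.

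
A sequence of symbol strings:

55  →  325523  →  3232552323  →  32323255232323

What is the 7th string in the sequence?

32323232323255232323232323

Every step adds 32 to the front and 23 to the end of the previous string.
From 32323255232323, 3 further steps: 32323255232323 → 323232325523232323 → 3232323232552323232323 → (answer).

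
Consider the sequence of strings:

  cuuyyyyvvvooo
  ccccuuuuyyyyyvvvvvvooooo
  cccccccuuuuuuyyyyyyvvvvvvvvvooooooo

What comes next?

The n-th term is 3n-2 c's then 2n u's then n+3 y's then 3n v's then 2n+1 o's (n = 1, 2, …).
Setting n = 4 gives 10, 8, 7, 12, 9 characters in each block.

ccccccccccuuuuuuuuyyyyyyyvvvvvvvvvvvvooooooooo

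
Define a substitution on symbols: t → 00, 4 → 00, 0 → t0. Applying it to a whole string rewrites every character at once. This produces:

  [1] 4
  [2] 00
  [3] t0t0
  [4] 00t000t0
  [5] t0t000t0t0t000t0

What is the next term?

00t000t0t0t000t000t000t0t0t000t0

φ(t0t000t0t0t000t0) expands symbol-by-symbol to 00 t0 00 t0 t0 t0 00 t0 00 t0 00 t0 t0 t0 00 t0; joining the 16 pieces gives the next term.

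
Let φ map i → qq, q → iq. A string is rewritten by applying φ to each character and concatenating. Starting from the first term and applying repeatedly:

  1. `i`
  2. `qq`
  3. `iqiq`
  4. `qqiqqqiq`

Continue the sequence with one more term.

iqiqqqiqiqiqqqiq

Apply φ to qqiqqqiq symbol by symbol: q→iq, q→iq, i→qq, q→iq, q→iq, q→iq, i→qq, q→iq; joined: iq iq qq iq iq iq qq iq.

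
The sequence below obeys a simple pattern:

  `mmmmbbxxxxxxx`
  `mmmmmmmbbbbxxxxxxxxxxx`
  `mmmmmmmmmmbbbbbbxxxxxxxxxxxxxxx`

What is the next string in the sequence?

mmmmmmmmmmmmmbbbbbbbbxxxxxxxxxxxxxxxxxxx

Each string has the form m^{3n+1} b^{2n} x^{4n+3} (n = 1, 2, …).
At n = 4 the blocks have lengths 13, 8, 19.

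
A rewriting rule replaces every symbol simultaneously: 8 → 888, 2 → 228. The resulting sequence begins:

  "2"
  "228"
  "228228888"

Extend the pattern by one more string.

228228888228228888888888888

Rewriting each symbol of 228228888: 2→228, 2→228, 8→888, 2→228, 2→228, 8→888, 8→888, 8→888, 8→888, which concatenates to 228 228 888 228 228 888 888 888 888.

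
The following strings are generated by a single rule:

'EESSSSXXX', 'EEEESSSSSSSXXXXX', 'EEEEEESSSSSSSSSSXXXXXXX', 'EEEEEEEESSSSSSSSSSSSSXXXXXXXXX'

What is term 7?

EEEEEEEEEEEEEESSSSSSSSSSSSSSSSSSSSSSXXXXXXXXXXXXXXX

Reading off run lengths: E runs 2, 4, 6, 8; S runs 4, 7, 10, 13; X runs 3, 5, 7, 9 — each is linear in n, where the shown terms are n = 2, 3, 4, 5.
Setting n = 8 gives 14, 22, 15 characters in each block.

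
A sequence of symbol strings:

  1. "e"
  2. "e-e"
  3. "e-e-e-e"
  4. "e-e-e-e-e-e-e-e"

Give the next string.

e-e-e-e-e-e-e-e-e-e-e-e-e-e-e-e

Each string is two copies of the previous one joined by '-'.
So the next term is two copies of e-e-e-e-e-e-e-e with '-' between the halves.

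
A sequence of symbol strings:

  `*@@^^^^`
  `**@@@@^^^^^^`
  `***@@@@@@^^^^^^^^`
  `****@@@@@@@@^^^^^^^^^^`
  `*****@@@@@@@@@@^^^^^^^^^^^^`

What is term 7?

Each string has the form *^{n} @^{2n} ^^{2n+2} (n = 1, 2, …).
Setting n = 7 gives 7, 14, 16 characters in each block.

*******@@@@@@@@@@@@@@^^^^^^^^^^^^^^^^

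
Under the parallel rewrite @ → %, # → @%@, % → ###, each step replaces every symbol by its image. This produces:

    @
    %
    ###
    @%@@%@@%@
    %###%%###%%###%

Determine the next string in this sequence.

Applying the rule to each of the 15 symbols of %###%%###%%###% gives the pieces ### @%@ @%@ @%@ ### ### @%@ @%@ @%@ ### ### @%@ @%@ @%@ ###, which concatenate to the answer.

###@%@@%@@%@######@%@@%@@%@######@%@@%@@%@###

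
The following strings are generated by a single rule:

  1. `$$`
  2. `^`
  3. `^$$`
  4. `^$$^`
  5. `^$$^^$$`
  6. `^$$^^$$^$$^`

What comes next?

^$$^^$$^$$^^$$^^$$

From term 3 onward, concatenate the last term with the second-to-last: ^·$$ = ^$$, ^$$·^ = ^$$^, …
So term 7 is ^$$^^$$^$$^·^$$^^$$.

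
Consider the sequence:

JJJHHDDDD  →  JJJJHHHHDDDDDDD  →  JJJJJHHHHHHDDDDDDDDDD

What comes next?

The n-th term is n+2 J's then 2n H's then 3n+1 D's (n = 1, 2, …).
At n = 4 the blocks have lengths 6, 8, 13.

JJJJJJHHHHHHHHDDDDDDDDDDDDD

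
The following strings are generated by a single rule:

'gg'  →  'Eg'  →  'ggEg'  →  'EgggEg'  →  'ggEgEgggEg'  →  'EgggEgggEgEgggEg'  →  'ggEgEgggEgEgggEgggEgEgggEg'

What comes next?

EgggEgggEgEgggEgggEgEgggEgEgggEgggEgEgggEg

This is a Fibonacci-style word recurrence s(k) = s(k−2)·s(k−1): e.g. gg·Eg = ggEg.
So term 8 is EgggEgggEgEgggEg·ggEgEgggEgEgggEgggEgEgggEg.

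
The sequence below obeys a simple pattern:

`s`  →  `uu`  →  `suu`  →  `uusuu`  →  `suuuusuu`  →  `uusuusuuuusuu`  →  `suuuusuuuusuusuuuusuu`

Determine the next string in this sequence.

uusuusuuuusuusuuuusuuuusuusuuuusuu

From term 3 onward, concatenate the second-to-last term with the last: s·uu = suu, uu·suu = uusuu, …
Continuing: uusuusuuuusuu · suuuusuuuusuusuuuusuu gives term 8.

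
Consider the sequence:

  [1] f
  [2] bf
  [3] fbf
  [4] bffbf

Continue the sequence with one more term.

fbfbffbf

This is a Fibonacci-style word recurrence s(k) = s(k−2)·s(k−1): e.g. f·bf = fbf.
Continuing: fbf · bffbf gives term 5.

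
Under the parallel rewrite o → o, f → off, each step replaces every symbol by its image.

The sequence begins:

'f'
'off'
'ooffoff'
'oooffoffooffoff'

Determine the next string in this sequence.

Applying the rule to each of the 15 symbols of oooffoffooffoff gives the pieces o o o off off o off off o o off off o off off, which concatenate to the answer.

ooooffoffooffoffoooffoffooffoff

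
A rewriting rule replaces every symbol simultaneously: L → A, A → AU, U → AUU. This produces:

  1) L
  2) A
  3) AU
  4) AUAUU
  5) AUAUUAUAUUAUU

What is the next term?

AUAUUAUAUUAUUAUAUUAUAUUAUUAUAUUAUU

Applying the rule to each of the 13 symbols of AUAUUAUAUUAUU gives the pieces AU AUU AU AUU AUU AU AUU AU AUU AUU AU AUU AUU, which concatenate to the answer.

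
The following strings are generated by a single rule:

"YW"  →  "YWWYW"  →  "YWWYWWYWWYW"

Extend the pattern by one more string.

s(k+1) = s(k)·W·s(k) — each term doubles the last with 'W' between the halves.
One more doubling of YWWYWWYWWYW gives the answer.

YWWYWWYWWYWWYWWYWWYWWYW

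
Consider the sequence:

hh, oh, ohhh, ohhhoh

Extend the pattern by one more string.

ohhhohohhh

This is a Fibonacci-style word recurrence s(k) = s(k−1)·s(k−2): e.g. oh·hh = ohhh.
The next term joins ohhhoh and ohhh.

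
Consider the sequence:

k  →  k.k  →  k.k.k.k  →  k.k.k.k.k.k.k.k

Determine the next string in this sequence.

k.k.k.k.k.k.k.k.k.k.k.k.k.k.k.k

s(k+1) = s(k)·.·s(k) — each term doubles the last with '.' between the halves.
One more doubling of k.k.k.k.k.k.k.k gives the answer.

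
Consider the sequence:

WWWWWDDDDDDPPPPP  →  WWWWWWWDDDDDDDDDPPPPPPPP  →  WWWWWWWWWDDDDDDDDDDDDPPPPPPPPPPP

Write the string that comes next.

Reading off run lengths: W runs 5, 7, 9; D runs 6, 9, 12; P runs 5, 8, 11 — each is linear in n, where the shown terms are n = 2, 3, 4.
For the next term, n = 5, so the run lengths are 11, 15, 14.

WWWWWWWWWWWDDDDDDDDDDDDDDDPPPPPPPPPPPPPP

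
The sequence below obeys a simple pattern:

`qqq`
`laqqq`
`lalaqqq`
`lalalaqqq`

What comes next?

The strings grow by a fixed prefix la each time.
One more step from lalalaqqq gives the answer.

lalalalaqqq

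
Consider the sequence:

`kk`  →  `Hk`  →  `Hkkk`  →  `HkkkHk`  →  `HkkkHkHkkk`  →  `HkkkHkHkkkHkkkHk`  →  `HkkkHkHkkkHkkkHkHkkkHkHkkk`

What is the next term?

HkkkHkHkkkHkkkHkHkkkHkHkkkHkkkHkHkkkHkkkHk

From term 3 onward, concatenate the last term with the second-to-last: Hk·kk = Hkkk, Hkkk·Hk = HkkkHk, …
Continuing: HkkkHkHkkkHkkkHkHkkkHkHkkk · HkkkHkHkkkHkkkHk gives term 8.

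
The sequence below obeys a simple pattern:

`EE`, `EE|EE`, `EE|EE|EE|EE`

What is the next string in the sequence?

Every step duplicates the string with '|' between the halves.
Doubling EE|EE|EE|EE with '|' between the halves:

EE|EE|EE|EE|EE|EE|EE|EE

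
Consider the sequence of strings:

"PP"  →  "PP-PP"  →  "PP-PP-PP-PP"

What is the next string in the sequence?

PP-PP-PP-PP-PP-PP-PP-PP

s(k+1) = s(k)·-·s(k) — each term doubles the last with '-' between the halves.
One more doubling of PP-PP-PP-PP gives the answer.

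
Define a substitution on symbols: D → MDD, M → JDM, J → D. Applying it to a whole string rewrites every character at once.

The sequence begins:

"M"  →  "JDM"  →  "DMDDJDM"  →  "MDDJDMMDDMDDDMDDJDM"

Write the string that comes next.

Replace each of the 19 characters of MDDJDMMDDMDDDMDDJDM in place — JDM MDD MDD D MDD JDM JDM MDD MDD JDM MDD MDD MDD JDM MDD MDD D MDD JDM — and concatenate.

JDMMDDMDDDMDDJDMJDMMDDMDDJDMMDDMDDMDDJDMMDDMDDDMDDJDM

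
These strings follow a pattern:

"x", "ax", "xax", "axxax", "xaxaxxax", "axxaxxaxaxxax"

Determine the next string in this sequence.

xaxaxxaxaxxaxxaxaxxax

This is a Fibonacci-style word recurrence s(k) = s(k−2)·s(k−1): e.g. x·ax = xax.
The next term joins xaxaxxax and axxaxxaxaxxax.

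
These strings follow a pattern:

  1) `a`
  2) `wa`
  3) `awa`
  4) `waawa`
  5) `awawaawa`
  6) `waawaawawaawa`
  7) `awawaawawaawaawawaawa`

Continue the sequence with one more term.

waawaawawaawaawawaawawaawaawawaawa

This is a Fibonacci-style word recurrence s(k) = s(k−2)·s(k−1): e.g. a·wa = awa.
The next term joins waawaawawaawa and awawaawawaawaawawaawa.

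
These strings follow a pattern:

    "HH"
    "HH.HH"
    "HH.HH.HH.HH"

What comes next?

HH.HH.HH.HH.HH.HH.HH.HH

Every step duplicates the string with '.' between the halves.
One more doubling of HH.HH.HH.HH gives the answer.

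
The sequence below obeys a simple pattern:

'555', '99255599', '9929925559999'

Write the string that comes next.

Each term wraps the previous one in 992 on the left and 99 on the right.
So the next term is 992·9929925559999·99.

992992992555999999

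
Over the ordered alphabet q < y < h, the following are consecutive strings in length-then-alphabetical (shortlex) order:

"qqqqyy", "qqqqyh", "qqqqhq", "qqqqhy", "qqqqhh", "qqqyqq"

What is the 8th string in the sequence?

Stepping forward 2 times from qqqyqq: qqqyqq → qqqyqy, then the target.

qqqyqh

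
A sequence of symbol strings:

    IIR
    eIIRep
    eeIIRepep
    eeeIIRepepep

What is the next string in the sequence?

eeeeIIRepepepep

Every step adds e to the front and ep to the end of the previous string.
So the next term is e·eeeIIRepepep·ep.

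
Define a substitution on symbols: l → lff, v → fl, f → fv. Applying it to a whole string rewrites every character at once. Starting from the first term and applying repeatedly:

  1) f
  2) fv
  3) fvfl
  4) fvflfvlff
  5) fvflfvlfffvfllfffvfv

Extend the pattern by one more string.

Replace each of the 20 characters of fvflfvlfffvfllfffvfv in place — fv fl fv lff fv fl lff fv fv fv fl fv lff lff fv fv fv fl fv fl — and concatenate.

fvflfvlfffvfllfffvfvfvflfvlfflfffvfvfvflfvfl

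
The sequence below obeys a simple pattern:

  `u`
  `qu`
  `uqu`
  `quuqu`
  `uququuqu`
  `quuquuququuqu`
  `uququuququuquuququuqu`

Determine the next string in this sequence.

quuquuququuquuququuququuquuququuqu

This is a Fibonacci-style word recurrence s(k) = s(k−2)·s(k−1): e.g. u·qu = uqu.
Continuing: quuquuququuqu · uququuququuquuququuqu gives term 8.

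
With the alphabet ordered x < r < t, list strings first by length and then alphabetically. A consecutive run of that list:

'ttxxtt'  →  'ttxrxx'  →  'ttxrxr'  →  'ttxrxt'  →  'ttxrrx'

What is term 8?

Advancing 3 positions from ttxrrx through ttxrrx → ttxrrr → ttxrrt reaches term 8.

ttxrtx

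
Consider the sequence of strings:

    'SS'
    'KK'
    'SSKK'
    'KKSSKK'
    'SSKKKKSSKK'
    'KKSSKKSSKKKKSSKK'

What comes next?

SSKKKKSSKKKKSSKKSSKKKKSSKK

This is a Fibonacci-style word recurrence s(k) = s(k−2)·s(k−1): e.g. SS·KK = SSKK.
The next term joins SSKKKKSSKK and KKSSKKSSKKKKSSKK.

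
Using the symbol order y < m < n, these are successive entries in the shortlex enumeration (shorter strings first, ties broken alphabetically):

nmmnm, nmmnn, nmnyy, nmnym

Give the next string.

nmnyn

Find the rightmost character of nmnym below n, bump it to the next letter, and reset everything to its right to y.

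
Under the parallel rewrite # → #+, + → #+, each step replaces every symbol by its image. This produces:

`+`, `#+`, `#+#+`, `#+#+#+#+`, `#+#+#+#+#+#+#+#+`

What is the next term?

φ(#+#+#+#+#+#+#+#+) expands symbol-by-symbol to #+ #+ #+ #+ #+ #+ #+ #+ #+ #+ #+ #+ #+ #+ #+ #+; joining the 16 pieces gives the next term.

#+#+#+#+#+#+#+#+#+#+#+#+#+#+#+#+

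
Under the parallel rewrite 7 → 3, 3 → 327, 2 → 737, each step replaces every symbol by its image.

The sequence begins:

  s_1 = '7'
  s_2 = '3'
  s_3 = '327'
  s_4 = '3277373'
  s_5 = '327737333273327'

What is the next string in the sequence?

32773733327332732732773733273277373

φ(327737333273327) expands symbol-by-symbol to 327 737 3 3 327 3 327 327 327 737 3 327 327 737 3; joining the 15 pieces gives the next term.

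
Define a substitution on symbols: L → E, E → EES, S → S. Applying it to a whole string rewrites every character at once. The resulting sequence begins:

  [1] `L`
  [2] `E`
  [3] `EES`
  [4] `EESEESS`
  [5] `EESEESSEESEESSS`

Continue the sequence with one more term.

Rewriting the 15 symbols of EESEESSEESEESSS one by one yields EES EES S EES EES S S EES EES S EES EES S S S; concatenated:

EESEESSEESEESSSEESEESSEESEESSSS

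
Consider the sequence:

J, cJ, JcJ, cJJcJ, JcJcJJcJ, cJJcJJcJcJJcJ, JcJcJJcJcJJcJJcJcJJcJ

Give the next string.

cJJcJJcJcJJcJJcJcJJcJcJJcJJcJcJJcJ

From term 3 onward, concatenate the second-to-last term with the last: J·cJ = JcJ, cJ·JcJ = cJJcJ, …
The next term joins cJJcJJcJcJJcJ and JcJcJJcJcJJcJJcJcJJcJ.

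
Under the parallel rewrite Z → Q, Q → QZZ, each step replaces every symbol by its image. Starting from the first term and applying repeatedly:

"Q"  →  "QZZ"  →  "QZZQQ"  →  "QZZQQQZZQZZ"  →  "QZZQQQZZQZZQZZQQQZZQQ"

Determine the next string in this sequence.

Rewriting the 21 symbols of QZZQQQZZQZZQZZQQQZZQQ one by one yields QZZ Q Q QZZ QZZ QZZ Q Q QZZ Q Q QZZ Q Q QZZ QZZ QZZ Q Q QZZ QZZ; concatenated:

QZZQQQZZQZZQZZQQQZZQQQZZQQQZZQZZQZZQQQZZQZZ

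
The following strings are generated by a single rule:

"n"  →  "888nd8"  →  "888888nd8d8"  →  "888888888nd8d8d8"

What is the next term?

Each term wraps the previous one in 888 on the left and d8 on the right.
One more step from 888888888nd8d8d8 gives the answer.

888888888888nd8d8d8d8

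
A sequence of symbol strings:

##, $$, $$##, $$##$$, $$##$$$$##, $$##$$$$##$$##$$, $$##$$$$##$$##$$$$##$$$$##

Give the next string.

From term 3 onward, concatenate the last term with the second-to-last: $$·## = $$##, $$##·$$ = $$##$$, …
The next term joins $$##$$$$##$$##$$$$##$$$$## and $$##$$$$##$$##$$.

$$##$$$$##$$##$$$$##$$$$##$$##$$$$##$$##$$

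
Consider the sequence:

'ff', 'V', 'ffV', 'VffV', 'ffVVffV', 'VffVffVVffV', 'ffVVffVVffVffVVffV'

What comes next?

VffVffVVffVffVVffVVffVffVVffV

Each term (from the third on) is the two preceding terms concatenated in order: term 3 = ff·V = ffV.
So term 8 is VffVffVVffV·ffVVffVVffVffVVffV.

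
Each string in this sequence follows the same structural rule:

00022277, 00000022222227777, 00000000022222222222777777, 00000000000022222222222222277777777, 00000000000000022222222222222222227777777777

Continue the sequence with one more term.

00000000000000000022222222222222222222222777777777777

Reading off run lengths: 0 runs 3, 6, 9, 12, 15; 2 runs 3, 7, 11, 15, 19; 7 runs 2, 4, 6, 8, 10 — each is linear in n (n = 1, 2, …).
For the next term, n = 6, so the run lengths are 18, 23, 12.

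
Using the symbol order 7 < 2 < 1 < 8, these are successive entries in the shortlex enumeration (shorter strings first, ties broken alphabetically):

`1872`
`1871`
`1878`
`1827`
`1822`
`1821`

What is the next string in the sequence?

1828

The successor of 1821 increments the rightmost position that isn't already 8 and resets every position after it to 7.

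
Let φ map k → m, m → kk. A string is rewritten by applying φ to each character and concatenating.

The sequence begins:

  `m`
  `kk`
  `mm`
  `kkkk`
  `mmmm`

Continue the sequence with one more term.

kkkkkkkk

Rewriting each symbol of mmmm: m→kk, m→kk, m→kk, m→kk, which concatenates to kk kk kk kk.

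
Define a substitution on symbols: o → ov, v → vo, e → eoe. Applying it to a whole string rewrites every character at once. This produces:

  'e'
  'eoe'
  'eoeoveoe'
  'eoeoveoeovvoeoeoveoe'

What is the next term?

eoeoveoeovvoeoeoveoeovvovooveoeoveoeovvoeoeoveoe

φ(eoeoveoeovvoeoeoveoe) expands symbol-by-symbol to eoe ov eoe ov vo eoe ov eoe ov vo vo ov eoe ov eoe ov vo eoe ov eoe; joining the 20 pieces gives the next term.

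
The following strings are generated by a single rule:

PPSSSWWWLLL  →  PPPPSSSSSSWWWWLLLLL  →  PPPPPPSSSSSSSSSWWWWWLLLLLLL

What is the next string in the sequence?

PPPPPPPPSSSSSSSSSSSSWWWWWWLLLLLLLLL

Reading off run lengths: P runs 2, 4, 6; S runs 3, 6, 9; W runs 3, 4, 5; L runs 3, 5, 7 — each is linear in n (n = 1, 2, …).
For the next term, n = 4, so the run lengths are 8, 12, 6, 9.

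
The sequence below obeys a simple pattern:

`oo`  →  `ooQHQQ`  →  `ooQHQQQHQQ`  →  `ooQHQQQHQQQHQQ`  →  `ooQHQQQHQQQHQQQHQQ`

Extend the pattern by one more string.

ooQHQQQHQQQHQQQHQQQHQQ

Every step adds QHQQ to the end: s(k+1) = s(k)·QHQQ.
So the next term is ooQHQQQHQQQHQQQHQQ·QHQQ.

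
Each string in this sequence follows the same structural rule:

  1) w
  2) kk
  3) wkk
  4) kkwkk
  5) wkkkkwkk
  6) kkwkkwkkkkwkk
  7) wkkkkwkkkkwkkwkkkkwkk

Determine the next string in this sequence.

kkwkkwkkkkwkkwkkkkwkkkkwkkwkkkkwkk

From term 3 onward, concatenate the second-to-last term with the last: w·kk = wkk, kk·wkk = kkwkk, …
The next term joins kkwkkwkkkkwkk and wkkkkwkkkkwkkwkkkkwkk.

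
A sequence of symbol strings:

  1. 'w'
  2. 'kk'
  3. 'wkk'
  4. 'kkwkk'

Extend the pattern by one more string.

From term 3 onward, concatenate the second-to-last term with the last: w·kk = wkk, kk·wkk = kkwkk, …
So term 5 is wkk·kkwkk.

wkkkkwkk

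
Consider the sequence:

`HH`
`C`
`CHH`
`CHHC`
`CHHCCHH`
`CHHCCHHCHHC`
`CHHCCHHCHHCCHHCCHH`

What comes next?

This is a Fibonacci-style word recurrence s(k) = s(k−1)·s(k−2): e.g. C·HH = CHH.
The next term joins CHHCCHHCHHCCHHCCHH and CHHCCHHCHHC.

CHHCCHHCHHCCHHCCHHCHHCCHHCHHC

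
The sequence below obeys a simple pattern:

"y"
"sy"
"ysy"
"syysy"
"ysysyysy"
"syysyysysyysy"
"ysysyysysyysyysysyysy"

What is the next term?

syysyysysyysyysysyysysyysyysysyysy

From term 3 onward, concatenate the second-to-last term with the last: y·sy = ysy, sy·ysy = syysy, …
So term 8 is syysyysysyysy·ysysyysysyysyysysyysy.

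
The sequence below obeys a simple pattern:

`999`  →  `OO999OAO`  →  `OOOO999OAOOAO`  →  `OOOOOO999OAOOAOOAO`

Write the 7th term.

Every step adds OO to the front and OAO to the end of the previous string.
From OOOOOO999OAOOAOOAO, 3 further steps: OOOOOO999OAOOAOOAO → OOOOOOOO999OAOOAOOAOOAO → OOOOOOOOOO999OAOOAOOAOOAOOAO → (answer).

OOOOOOOOOOOO999OAOOAOOAOOAOOAOOAO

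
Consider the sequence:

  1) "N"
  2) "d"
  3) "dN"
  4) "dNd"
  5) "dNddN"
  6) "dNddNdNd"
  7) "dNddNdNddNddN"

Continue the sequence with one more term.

dNddNdNddNddNdNddNdNd

Each term (from the third on) is the previous term followed by the one before it: term 3 = d·N = dN.
Continuing: dNddNdNddNddN · dNddNdNd gives term 8.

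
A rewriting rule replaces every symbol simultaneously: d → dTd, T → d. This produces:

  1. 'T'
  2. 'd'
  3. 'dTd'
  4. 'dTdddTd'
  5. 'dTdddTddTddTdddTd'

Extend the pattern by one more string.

dTdddTddTddTdddTddTdddTddTdddTddTddTdddTd

Applying the rule to each of the 17 symbols of dTdddTddTddTdddTd gives the pieces dTd d dTd dTd dTd d dTd dTd d dTd dTd d dTd dTd dTd d dTd, which concatenate to the answer.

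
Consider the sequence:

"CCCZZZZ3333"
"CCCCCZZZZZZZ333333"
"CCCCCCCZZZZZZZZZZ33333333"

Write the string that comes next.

CCCCCCCCCZZZZZZZZZZZZZ3333333333

The n-th term is 2n+1 C's then 3n+1 Z's then 2n+2 3's (n = 1, 2, …).
At n = 4 the blocks have lengths 9, 13, 10.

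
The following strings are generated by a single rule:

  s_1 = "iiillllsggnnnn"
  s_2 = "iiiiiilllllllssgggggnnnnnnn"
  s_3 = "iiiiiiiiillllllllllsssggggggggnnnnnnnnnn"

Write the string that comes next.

Reading off run lengths: i runs 3, 6, 9; l runs 4, 7, 10; s runs 1, 2, 3; g runs 2, 5, 8; n runs 4, 7, 10 — each is linear in n (n = 1, 2, …).
For the next term, n = 4, so the run lengths are 12, 13, 4, 11, 13.

iiiiiiiiiiiilllllllllllllssssgggggggggggnnnnnnnnnnnnn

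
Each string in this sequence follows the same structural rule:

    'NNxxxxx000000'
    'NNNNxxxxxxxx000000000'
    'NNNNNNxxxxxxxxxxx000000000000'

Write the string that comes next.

The n-th term is 2n-2 N's then 3n-1 x's then 3n 0's, where the shown terms are n = 2, 3, 4.
At n = 5 the blocks have lengths 8, 14, 15.

NNNNNNNNxxxxxxxxxxxxxx000000000000000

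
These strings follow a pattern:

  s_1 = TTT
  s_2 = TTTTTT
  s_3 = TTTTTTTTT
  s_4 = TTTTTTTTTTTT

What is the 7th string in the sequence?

TTTTTTTTTTTTTTTTTTTTT

Every step adds TTT to the end: s(k+1) = s(k)·TTT.
From TTTTTTTTTTTT, 3 further steps: TTTTTTTTTTTT → TTTTTTTTTTTTTTT → TTTTTTTTTTTTTTTTTT → (answer).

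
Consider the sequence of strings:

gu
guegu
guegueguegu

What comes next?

guegueguegueguegueguegu

Each string is two copies of the previous one joined by 'e'.
So the next term is two copies of guegueguegu with 'e' between the halves.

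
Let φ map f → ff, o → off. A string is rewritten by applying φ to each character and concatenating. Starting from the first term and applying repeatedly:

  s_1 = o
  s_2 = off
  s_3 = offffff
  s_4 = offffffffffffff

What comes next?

offffffffffffffffffffffffffffff

Replace each of the 15 characters of offffffffffffff in place — off ff ff ff ff ff ff ff ff ff ff ff ff ff ff — and concatenate.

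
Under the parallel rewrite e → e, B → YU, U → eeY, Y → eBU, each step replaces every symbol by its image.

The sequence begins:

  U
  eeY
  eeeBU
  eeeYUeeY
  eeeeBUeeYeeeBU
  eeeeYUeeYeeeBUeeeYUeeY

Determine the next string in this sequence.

eeeeeBUeeYeeeBUeeeYUeeYeeeeBUeeYeeeBU

Replace each of the 22 characters of eeeeYUeeYeeeBUeeeYUeeY in place — e e e e eBU eeY e e eBU e e e YU eeY e e e eBU eeY e e eBU — and concatenate.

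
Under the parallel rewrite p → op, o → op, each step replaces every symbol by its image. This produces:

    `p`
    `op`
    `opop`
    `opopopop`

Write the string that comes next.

opopopopopopopop

Apply φ to opopopop symbol by symbol: o→op, p→op, o→op, p→op, o→op, p→op, o→op, p→op; joined: op op op op op op op op.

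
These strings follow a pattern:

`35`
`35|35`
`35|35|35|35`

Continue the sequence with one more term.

Each string is two copies of the previous one joined by '|'.
Doubling 35|35|35|35 with '|' between the halves:

35|35|35|35|35|35|35|35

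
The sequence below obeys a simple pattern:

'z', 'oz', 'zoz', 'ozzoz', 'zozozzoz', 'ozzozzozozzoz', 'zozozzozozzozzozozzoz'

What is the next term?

This is a Fibonacci-style word recurrence s(k) = s(k−2)·s(k−1): e.g. z·oz = zoz.
The next term joins ozzozzozozzoz and zozozzozozzozzozozzoz.

ozzozzozozzozzozozzozozzozzozozzoz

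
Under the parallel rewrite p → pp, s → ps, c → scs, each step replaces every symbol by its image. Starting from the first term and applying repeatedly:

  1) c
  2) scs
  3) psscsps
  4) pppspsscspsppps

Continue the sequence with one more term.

pppppppspppspsscspspppsppppppps

φ(pppspsscspsppps) expands symbol-by-symbol to pp pp pp ps pp ps ps scs ps pp ps pp pp pp ps; joining the 15 pieces gives the next term.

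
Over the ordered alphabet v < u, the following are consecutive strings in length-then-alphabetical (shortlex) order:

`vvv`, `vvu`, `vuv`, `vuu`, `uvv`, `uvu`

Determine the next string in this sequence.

Treat uvu as a base-2 numeral over the given alphabet and add one, carrying through any trailing u's.

uuv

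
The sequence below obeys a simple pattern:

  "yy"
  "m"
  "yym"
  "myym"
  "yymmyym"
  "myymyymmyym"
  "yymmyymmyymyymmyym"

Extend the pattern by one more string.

myymyymmyymyymmyymmyymyymmyym

This is a Fibonacci-style word recurrence s(k) = s(k−2)·s(k−1): e.g. yy·m = yym.
Continuing: myymyymmyym · yymmyymmyymyymmyym gives term 8.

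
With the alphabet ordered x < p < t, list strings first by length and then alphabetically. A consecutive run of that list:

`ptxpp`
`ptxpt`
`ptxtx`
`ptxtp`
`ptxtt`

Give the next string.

ptpxx

Find the rightmost character of ptxtt below t, bump it to the next letter, and reset everything to its right to x.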